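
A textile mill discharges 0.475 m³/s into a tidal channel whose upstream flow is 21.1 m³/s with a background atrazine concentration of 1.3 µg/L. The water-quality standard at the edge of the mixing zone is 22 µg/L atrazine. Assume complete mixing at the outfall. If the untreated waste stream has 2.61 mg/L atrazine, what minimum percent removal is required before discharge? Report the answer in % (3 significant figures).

1.3 µg/L = 0.0013 mg/L.
22 µg/L = 0.022 mg/L.
Mass balance: 0.022·21.58 = 0.475·Cₑ + 21.1·0.0013.
Cₑ = (0.4747 − 0.02743) / 0.475 = 0.9415 mg/L.
Required removal = 1 − 0.9415/2.61 = 63.93 %.

63.9 %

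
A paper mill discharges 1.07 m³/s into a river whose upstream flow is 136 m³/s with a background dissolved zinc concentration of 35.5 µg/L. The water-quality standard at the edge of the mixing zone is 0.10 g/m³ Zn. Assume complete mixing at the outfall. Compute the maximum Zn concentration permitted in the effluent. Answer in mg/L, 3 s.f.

35.5 µg/L = 0.0355 mg/L.
Mass balance: 0.1·137.1 = 1.07·Cₑ + 136·0.0355.
Cₑ = (13.71 − 4.828) / 1.07 = 8.298 mg/L.

8.30 mg/L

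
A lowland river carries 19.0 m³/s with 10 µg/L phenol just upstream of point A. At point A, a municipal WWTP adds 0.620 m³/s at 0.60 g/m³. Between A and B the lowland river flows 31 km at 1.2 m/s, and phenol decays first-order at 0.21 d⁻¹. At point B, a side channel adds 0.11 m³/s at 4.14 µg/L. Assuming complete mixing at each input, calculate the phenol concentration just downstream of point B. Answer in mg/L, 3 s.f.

0.0268 mg/L

10 µg/L = 0.01 mg/L.
After input A: C = (19·0.01 + 0.62·0.6) / 19.62 = 0.02864 mg/L.
Over the 31 km reach to input B (t = 2.583e+04 s = 0.299 d), decay gives C = 0.02864·exp(−0.21·0.299) = 0.0269 mg/L.
4.14 µg/L = 0.00414 mg/L.
After input B: C = (19.62·0.0269 + 0.11·0.00414) / 19.73 = 0.02677 mg/L.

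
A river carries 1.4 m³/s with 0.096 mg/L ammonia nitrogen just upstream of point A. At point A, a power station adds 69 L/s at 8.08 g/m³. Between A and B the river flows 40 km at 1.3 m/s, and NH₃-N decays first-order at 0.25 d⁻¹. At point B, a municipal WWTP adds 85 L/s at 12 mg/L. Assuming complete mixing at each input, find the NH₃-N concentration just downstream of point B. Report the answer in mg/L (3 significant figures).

1.06 mg/L

69 L/s = 0.069 m³/s.
After input A: C = (1.4·0.096 + 0.069·8.08) / 1.469 = 0.471 mg/L.
Over the 40 km reach to input B (t = 3.077e+04 s = 0.3561 d), decay gives C = 0.471·exp(−0.25·0.3561) = 0.4309 mg/L.
85 L/s = 0.085 m³/s.
After input B: C = (1.469·0.4309 + 0.085·12) / 1.554 = 1.064 mg/L.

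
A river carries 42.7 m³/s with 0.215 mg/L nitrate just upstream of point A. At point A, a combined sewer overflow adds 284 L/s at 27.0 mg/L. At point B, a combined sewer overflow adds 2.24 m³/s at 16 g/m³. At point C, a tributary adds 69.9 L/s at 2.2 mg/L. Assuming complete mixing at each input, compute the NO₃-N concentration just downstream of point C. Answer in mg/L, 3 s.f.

1.17 mg/L

284 L/s = 0.284 m³/s.
After input A: C = (42.7·0.215 + 0.284·27) / 42.98 = 0.392 mg/L.
After input B: C = (42.98·0.392 + 2.24·16) / 45.22 = 1.165 mg/L.
69.9 L/s = 0.0699 m³/s.
After input C: C = (45.22·1.165 + 0.0699·2.2) / 45.29 = 1.167 mg/L.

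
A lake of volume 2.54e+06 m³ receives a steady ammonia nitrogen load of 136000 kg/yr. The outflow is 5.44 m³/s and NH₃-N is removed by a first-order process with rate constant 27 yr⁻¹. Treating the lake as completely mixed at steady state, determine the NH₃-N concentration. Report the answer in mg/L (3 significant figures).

Outflow Q = 5.44 m³/s × 3.156e+07 s/yr = 1.717e+08 m³/yr.
Steady-state CSTR mass balance: W = Q·C + k·V·C, so C = W/(Q + kV).
Q + kV = 1.717e+08 + 27·2.54e+06 = 2.403e+08 m³/yr.
C = 136000/2.403e+08 = 0.0005661 kg/m³ = 0.5661 mg/L.

0.566 mg/L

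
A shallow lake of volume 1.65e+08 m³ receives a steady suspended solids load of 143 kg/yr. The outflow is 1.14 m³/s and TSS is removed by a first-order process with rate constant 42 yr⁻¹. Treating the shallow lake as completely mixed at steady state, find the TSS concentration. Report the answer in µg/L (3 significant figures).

Outflow Q = 1.14 m³/s × 3.156e+07 s/yr = 3.598e+07 m³/yr.
Steady-state CSTR mass balance: W = Q·C + k·V·C, so C = W/(Q + kV).
Q + kV = 3.598e+07 + 42·1.65e+08 = 6.966e+09 m³/yr.
C = 143/6.966e+09 = 2.053e-08 kg/m³ = 2.053e-05 mg/L = 0.02053 µg/L.

0.0205 µg/L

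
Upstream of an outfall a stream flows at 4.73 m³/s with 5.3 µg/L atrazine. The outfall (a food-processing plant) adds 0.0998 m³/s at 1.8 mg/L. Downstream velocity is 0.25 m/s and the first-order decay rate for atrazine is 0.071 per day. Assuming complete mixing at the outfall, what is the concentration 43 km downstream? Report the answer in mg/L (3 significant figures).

0.0368 mg/L

5.3 µg/L = 0.0053 mg/L.
After complete mixing, C₀ = (0.0998·1.8 + 4.73·0.0053) / 4.83 = 0.04238 mg/L.
Travel time t = 4.3e+04 m / 0.25 m/s = 1.72e+05 s = 1.991 d.
C = 0.04238·exp(−0.071·1.991) = 0.04238·0.8682 = 0.0368 mg/L.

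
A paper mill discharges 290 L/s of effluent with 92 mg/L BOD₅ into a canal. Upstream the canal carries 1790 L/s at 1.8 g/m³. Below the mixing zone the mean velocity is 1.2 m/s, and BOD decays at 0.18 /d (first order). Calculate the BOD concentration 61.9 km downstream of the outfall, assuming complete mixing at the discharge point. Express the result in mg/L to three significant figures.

290 L/s = 0.29 m³/s.
1790 L/s = 1.79 m³/s.
After complete mixing, C₀ = (0.29·92 + 1.79·1.8) / 2.08 = 14.38 mg/L.
Travel time t = 6.19e+04 m / 1.2 m/s = 5.158e+04 s = 0.597 d.
C = 14.38·exp(−0.18·0.597) = 14.38·0.8981 = 12.91 mg/L.

12.9 mg/L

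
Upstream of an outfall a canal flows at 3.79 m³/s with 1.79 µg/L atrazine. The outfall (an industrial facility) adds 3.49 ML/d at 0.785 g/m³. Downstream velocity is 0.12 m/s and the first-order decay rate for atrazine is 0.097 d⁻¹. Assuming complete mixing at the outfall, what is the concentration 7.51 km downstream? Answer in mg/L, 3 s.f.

3.49 ML/d = 0.04039 m³/s.
1.79 µg/L = 0.00179 mg/L.
After complete mixing, C₀ = (0.04039·0.785 + 3.79·0.00179) / 3.83 = 0.01005 mg/L.
Travel time t = 7510 m / 0.12 m/s = 6.258e+04 s = 0.7243 d.
C = 0.01005·exp(−0.097·0.7243) = 0.01005·0.9322 = 0.009368 mg/L.

0.00937 mg/L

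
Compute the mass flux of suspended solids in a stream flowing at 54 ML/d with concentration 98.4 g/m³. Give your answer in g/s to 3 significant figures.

61.5 g/s

54 ML/d = 0.625 m³/s.
Mass flux = Q·C = 0.625 m³/s × 98.4 g/m³ = 61.5 g/s.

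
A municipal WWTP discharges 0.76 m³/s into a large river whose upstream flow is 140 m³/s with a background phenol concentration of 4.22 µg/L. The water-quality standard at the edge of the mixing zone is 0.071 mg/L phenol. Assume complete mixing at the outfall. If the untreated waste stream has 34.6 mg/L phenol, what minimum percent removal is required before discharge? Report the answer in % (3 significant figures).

4.22 µg/L = 0.00422 mg/L.
Mass balance: 0.071·140.8 = 0.76·Cₑ + 140·0.00422.
Cₑ = (9.994 − 0.5908) / 0.76 = 12.37 mg/L.
Required removal = 1 − 12.37/34.6 = 64.24 %.

64.2 %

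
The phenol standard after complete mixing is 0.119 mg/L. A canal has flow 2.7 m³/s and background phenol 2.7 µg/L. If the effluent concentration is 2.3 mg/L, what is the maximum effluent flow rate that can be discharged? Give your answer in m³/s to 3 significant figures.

2.7 µg/L = 0.0027 mg/L.
Mass balance at complete mixing: C_std·(Q_w + Q_r) = Q_w·C_e + Q_r·C_b.
Rearranging, Q_w = Q_r·(C_std − C_b)/(C_e − C_std) = 2.7·(0.119 − 0.0027) / (2.3 − 0.119) = 0.144 m³/s.

0.144 m³/s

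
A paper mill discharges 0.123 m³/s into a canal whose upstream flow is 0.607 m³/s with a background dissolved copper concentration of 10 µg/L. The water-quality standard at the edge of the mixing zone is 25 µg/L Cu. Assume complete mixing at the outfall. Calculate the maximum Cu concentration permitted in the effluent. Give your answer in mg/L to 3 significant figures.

0.0990 mg/L

10 µg/L = 0.01 mg/L.
25 µg/L = 0.025 mg/L.
Mass balance: 0.025·0.73 = 0.123·Cₑ + 0.607·0.01.
Cₑ = (0.01825 − 0.00607) / 0.123 = 0.09902 mg/L.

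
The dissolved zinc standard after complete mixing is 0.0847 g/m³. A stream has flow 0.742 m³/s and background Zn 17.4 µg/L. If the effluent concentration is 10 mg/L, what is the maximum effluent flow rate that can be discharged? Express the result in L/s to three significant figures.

5.04 L/s

17.4 µg/L = 0.0174 mg/L.
Mass balance at complete mixing: C_std·(Q_w + Q_r) = Q_w·C_e + Q_r·C_b.
Rearranging, Q_w = Q_r·(C_std − C_b)/(C_e − C_std) = 0.742·(0.0847 − 0.0174) / (10 − 0.0847) = 0.005036 m³/s.
= 5.036 L/s.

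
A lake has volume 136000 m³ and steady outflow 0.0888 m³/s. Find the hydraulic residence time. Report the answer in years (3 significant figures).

Q = 0.0888 m³/s × 3.156e+07 s/yr = 2.802e+06 m³/yr.
Hydraulic residence time τ = V/Q = 136000/2.802e+06 = 0.04853 yr.

0.0485 yr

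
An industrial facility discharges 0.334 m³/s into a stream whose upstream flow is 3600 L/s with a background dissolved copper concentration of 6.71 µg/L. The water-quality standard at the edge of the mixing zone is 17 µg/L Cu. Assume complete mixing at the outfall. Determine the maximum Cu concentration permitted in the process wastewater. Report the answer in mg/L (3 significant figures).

3600 L/s = 3.6 m³/s.
6.71 µg/L = 0.00671 mg/L.
17 µg/L = 0.017 mg/L.
Mass balance: 0.017·3.934 = 0.334·Cₑ + 3.6·0.00671.
Cₑ = (0.06688 − 0.02416) / 0.334 = 0.1279 mg/L.

0.128 mg/L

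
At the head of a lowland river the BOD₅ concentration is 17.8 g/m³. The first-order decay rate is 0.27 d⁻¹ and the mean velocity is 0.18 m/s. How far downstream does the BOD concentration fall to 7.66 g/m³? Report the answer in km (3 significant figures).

48.6 km

From C = C₀·e^(−kt), t = ln(C₀/C)/k = ln(17.8/7.66)/0.27 = 0.8432/0.27 = 3.123 d.
Distance = v·t = 0.18 m/s × 2.698e+05 s = 4.857e+04 m = 48.57 km.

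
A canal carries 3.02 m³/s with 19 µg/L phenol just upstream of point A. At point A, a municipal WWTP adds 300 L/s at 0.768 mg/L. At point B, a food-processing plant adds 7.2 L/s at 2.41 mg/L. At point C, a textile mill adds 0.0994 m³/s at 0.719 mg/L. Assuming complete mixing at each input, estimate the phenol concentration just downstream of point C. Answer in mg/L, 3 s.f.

0.110 mg/L

19 µg/L = 0.019 mg/L.
300 L/s = 0.3 m³/s.
After input A: C = (3.02·0.019 + 0.3·0.768) / 3.32 = 0.08668 mg/L.
7.2 L/s = 0.0072 m³/s.
After input B: C = (3.32·0.08668 + 0.0072·2.41) / 3.327 = 0.09171 mg/L.
After input C: C = (3.327·0.09171 + 0.0994·0.719) / 3.427 = 0.1099 mg/L.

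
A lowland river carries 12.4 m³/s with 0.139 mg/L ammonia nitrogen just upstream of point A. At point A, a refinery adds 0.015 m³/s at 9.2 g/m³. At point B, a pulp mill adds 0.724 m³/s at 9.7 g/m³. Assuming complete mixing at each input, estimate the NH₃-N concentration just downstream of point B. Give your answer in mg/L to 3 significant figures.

0.676 mg/L

After input A: C = (12.4·0.139 + 0.015·9.2) / 12.42 = 0.1499 mg/L.
After input B: C = (12.42·0.1499 + 0.724·9.7) / 13.14 = 0.6762 mg/L.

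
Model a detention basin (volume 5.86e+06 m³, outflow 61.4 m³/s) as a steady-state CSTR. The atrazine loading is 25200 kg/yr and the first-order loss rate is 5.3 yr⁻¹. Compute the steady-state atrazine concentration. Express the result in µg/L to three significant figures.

Outflow Q = 61.4 m³/s × 3.156e+07 s/yr = 1.938e+09 m³/yr.
Steady-state CSTR mass balance: W = Q·C + k·V·C, so C = W/(Q + kV).
Q + kV = 1.938e+09 + 5.3·5.86e+06 = 1.969e+09 m³/yr.
C = 25200/1.969e+09 = 1.28e-05 kg/m³ = 0.0128 mg/L = 12.8 µg/L.

12.8 µg/L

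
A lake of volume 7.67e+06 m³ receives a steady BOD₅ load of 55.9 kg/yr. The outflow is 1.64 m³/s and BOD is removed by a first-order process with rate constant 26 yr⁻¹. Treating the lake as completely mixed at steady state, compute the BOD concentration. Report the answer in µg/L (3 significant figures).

0.223 µg/L

Outflow Q = 1.64 m³/s × 3.156e+07 s/yr = 5.175e+07 m³/yr.
Steady-state CSTR mass balance: W = Q·C + k·V·C, so C = W/(Q + kV).
Q + kV = 5.175e+07 + 26·7.67e+06 = 2.512e+08 m³/yr.
C = 55.9/2.512e+08 = 2.226e-07 kg/m³ = 0.0002226 mg/L = 0.2226 µg/L.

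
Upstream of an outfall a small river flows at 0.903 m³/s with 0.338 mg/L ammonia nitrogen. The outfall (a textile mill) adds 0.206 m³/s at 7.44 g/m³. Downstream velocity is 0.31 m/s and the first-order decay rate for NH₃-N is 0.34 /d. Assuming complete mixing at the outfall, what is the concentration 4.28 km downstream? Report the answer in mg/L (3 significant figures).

After complete mixing, C₀ = (0.206·7.44 + 0.903·0.338) / 1.109 = 1.657 mg/L.
Travel time t = 4280 m / 0.31 m/s = 1.381e+04 s = 0.1598 d.
C = 1.657·exp(−0.34·0.1598) = 1.657·0.9471 = 1.57 mg/L.

1.57 mg/L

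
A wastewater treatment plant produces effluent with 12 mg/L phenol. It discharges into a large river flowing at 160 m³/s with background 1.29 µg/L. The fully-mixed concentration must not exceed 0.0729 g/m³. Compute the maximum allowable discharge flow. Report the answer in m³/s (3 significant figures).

1.29 µg/L = 0.00129 mg/L.
Mass balance at complete mixing: C_std·(Q_w + Q_r) = Q_w·C_e + Q_r·C_b.
Rearranging, Q_w = Q_r·(C_std − C_b)/(C_e − C_std) = 160·(0.0729 − 0.00129) / (12 − 0.0729) = 0.9606 m³/s.

0.961 m³/s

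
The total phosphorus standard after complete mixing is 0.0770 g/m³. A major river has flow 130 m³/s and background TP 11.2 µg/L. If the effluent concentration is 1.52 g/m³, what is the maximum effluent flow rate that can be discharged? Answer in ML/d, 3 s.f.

11.2 µg/L = 0.0112 mg/L.
Mass balance at complete mixing: C_std·(Q_w + Q_r) = Q_w·C_e + Q_r·C_b.
Rearranging, Q_w = Q_r·(C_std − C_b)/(C_e − C_std) = 130·(0.077 − 0.0112) / (1.52 − 0.077) = 5.928 m³/s.
= 512.2 ML/d.

512 ML/d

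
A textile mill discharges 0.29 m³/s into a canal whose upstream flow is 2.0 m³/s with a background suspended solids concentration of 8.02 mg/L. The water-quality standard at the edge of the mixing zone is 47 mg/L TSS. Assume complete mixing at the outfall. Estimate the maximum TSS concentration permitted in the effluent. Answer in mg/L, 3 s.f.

316 mg/L

Mass balance: 47·2.29 = 0.29·Cₑ + 2·8.02.
Cₑ = (107.6 − 16.04) / 0.29 = 315.8 mg/L.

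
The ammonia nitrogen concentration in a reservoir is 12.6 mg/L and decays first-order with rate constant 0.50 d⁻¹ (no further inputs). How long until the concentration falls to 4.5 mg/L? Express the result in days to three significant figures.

2.06 d

t = ln(C₀/C)/k = ln(12.6/4.5)/0.50 = 1.03/0.50 = 2.059 d.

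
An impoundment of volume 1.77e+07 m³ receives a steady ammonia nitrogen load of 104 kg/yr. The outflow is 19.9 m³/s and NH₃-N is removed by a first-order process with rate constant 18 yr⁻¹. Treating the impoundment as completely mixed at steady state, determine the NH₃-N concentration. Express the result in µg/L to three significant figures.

Outflow Q = 19.9 m³/s × 3.156e+07 s/yr = 6.28e+08 m³/yr.
Steady-state CSTR mass balance: W = Q·C + k·V·C, so C = W/(Q + kV).
Q + kV = 6.28e+08 + 18·1.77e+07 = 9.466e+08 m³/yr.
C = 104/9.466e+08 = 1.099e-07 kg/m³ = 0.0001099 mg/L = 0.1099 µg/L.

0.110 µg/L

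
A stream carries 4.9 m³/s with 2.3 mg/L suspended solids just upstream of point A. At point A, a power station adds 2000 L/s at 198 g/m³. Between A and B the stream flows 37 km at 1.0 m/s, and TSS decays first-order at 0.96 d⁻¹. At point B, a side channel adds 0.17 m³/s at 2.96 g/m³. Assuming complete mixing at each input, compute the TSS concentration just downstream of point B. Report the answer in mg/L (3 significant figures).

38.3 mg/L

2000 L/s = 2 m³/s.
After input A: C = (4.9·2.3 + 2·198) / 6.9 = 59.02 mg/L.
Over the 37 km reach to input B (t = 3.7e+04 s = 0.4282 d), decay gives C = 59.02·exp(−0.96·0.4282) = 39.13 mg/L.
After input B: C = (6.9·39.13 + 0.17·2.96) / 7.07 = 38.26 mg/L.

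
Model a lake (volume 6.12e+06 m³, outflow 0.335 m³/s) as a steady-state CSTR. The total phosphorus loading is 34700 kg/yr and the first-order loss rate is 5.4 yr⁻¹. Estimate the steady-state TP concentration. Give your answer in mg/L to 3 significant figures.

Outflow Q = 0.335 m³/s × 3.156e+07 s/yr = 1.057e+07 m³/yr.
Steady-state CSTR mass balance: W = Q·C + k·V·C, so C = W/(Q + kV).
Q + kV = 1.057e+07 + 5.4·6.12e+06 = 4.362e+07 m³/yr.
C = 34700/4.362e+07 = 0.0007955 kg/m³ = 0.7955 mg/L.

0.796 mg/L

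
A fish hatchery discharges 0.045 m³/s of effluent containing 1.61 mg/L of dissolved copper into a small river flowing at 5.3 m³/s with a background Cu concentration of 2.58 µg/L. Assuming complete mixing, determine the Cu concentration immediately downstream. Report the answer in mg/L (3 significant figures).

2.58 µg/L = 0.00258 mg/L.
Flow-weighted mixing gives C = (0.045·1.61 + 5.3·0.00258) / (0.045 + 5.3) = 0.08612/5.345 = 0.01611 mg/L.

0.0161 mg/L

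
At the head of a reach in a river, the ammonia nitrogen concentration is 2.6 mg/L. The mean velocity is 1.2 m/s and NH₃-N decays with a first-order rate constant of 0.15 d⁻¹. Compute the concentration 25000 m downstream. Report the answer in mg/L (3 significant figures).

2.51 mg/L

Travel time t = 25000 m / 1.2 m/s = 2.5e+04/1.2 = 2.083e+04 s = 0.2411 d.
First-order decay: C = 2.6·exp(−0.15·0.2411) = 2.6·0.9645 = 2.508 mg/L.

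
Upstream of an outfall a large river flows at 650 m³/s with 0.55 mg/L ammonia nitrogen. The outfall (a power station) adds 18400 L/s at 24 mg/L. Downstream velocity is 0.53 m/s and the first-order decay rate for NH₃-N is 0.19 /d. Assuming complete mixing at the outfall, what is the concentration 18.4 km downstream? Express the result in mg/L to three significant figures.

18400 L/s = 18.4 m³/s.
After complete mixing, C₀ = (18.4·24 + 650·0.55) / 668.4 = 1.196 mg/L.
Travel time t = 1.84e+04 m / 0.53 m/s = 3.472e+04 s = 0.4018 d.
C = 1.196·exp(−0.19·0.4018) = 1.196·0.9265 = 1.108 mg/L.

1.11 mg/L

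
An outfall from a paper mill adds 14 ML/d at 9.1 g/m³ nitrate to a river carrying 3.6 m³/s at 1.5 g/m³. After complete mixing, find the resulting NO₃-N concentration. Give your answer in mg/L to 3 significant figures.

14 ML/d = 0.162 m³/s.
By mass balance at complete mixing, C = (0.162·9.1 + 3.6·1.5) / (0.162 + 3.6) = 6.875/3.762 = 1.827 mg/L.

1.83 mg/L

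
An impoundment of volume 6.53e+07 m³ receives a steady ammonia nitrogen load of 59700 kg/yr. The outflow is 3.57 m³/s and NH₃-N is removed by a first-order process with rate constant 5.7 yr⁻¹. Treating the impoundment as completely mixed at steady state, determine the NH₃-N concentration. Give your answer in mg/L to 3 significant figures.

0.123 mg/L

Outflow Q = 3.57 m³/s × 3.156e+07 s/yr = 1.127e+08 m³/yr.
Steady-state CSTR mass balance: W = Q·C + k·V·C, so C = W/(Q + kV).
Q + kV = 1.127e+08 + 5.7·6.53e+07 = 4.849e+08 m³/yr.
C = 59700/4.849e+08 = 0.0001231 kg/m³ = 0.1231 mg/L.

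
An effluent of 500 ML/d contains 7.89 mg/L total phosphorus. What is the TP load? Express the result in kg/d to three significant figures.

500 ML/d = 5.787 m³/s.
Mass flux = Q·C = 5.787 m³/s × 7.89 g/m³ = 45.66 g/s.
= 45.66 g/s × 86.4 = 3945 kg/d.

3940 kg/d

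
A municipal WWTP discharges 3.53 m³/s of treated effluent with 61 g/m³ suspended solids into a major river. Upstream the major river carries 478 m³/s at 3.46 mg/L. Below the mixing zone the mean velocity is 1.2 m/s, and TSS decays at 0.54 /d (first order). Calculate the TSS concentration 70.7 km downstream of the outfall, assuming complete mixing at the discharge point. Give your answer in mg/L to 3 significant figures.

After complete mixing, C₀ = (3.53·61 + 478·3.46) / 481.5 = 3.882 mg/L.
Travel time t = 7.07e+04 m / 1.2 m/s = 5.892e+04 s = 0.6819 d.
C = 3.882·exp(−0.54·0.6819) = 3.882·0.692 = 2.686 mg/L.

2.69 mg/L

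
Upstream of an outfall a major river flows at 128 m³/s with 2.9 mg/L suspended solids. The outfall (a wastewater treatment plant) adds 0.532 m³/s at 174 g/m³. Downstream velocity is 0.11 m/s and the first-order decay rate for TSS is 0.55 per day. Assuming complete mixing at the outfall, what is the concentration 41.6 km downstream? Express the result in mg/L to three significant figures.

After complete mixing, C₀ = (0.532·174 + 128·2.9) / 128.5 = 3.608 mg/L.
Travel time t = 4.16e+04 m / 0.11 m/s = 3.782e+05 s = 4.377 d.
C = 3.608·exp(−0.55·4.377) = 3.608·0.09005 = 0.3249 mg/L.

0.325 mg/L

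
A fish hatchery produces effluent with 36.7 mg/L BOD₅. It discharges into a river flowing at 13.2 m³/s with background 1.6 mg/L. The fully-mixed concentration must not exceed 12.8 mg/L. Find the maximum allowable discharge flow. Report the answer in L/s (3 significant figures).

6190 L/s

Mass balance at complete mixing: C_std·(Q_w + Q_r) = Q_w·C_e + Q_r·C_b.
Rearranging, Q_w = Q_r·(C_std − C_b)/(C_e − C_std) = 13.2·(12.8 − 1.6) / (36.7 − 12.8) = 6.186 m³/s.
= 6186 L/s.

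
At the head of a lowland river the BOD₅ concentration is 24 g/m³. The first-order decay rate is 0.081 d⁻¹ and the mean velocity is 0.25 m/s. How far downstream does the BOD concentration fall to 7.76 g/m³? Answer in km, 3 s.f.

301 km

From C = C₀·e^(−kt), t = ln(C₀/C)/k = ln(24/7.76)/0.081 = 1.129/0.081 = 13.94 d.
Distance = v·t = 0.25 m/s × 1.204e+06 s = 3.011e+05 m = 301.1 km.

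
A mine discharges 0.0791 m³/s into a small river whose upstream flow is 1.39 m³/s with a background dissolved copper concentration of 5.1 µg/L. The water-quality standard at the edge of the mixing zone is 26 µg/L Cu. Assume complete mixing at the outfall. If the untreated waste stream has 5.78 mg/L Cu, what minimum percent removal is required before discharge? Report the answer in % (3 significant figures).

5.1 µg/L = 0.0051 mg/L.
26 µg/L = 0.026 mg/L.
Mass balance: 0.026·1.469 = 0.0791·Cₑ + 1.39·0.0051.
Cₑ = (0.0382 − 0.007089) / 0.0791 = 0.3933 mg/L.
Required removal = 1 − 0.3933/5.78 = 93.2 %.

93.2 %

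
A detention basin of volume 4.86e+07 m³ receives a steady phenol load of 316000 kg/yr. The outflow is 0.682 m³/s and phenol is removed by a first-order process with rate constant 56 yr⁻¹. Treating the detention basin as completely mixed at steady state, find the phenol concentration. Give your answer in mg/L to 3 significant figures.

Outflow Q = 0.682 m³/s × 3.156e+07 s/yr = 2.152e+07 m³/yr.
Steady-state CSTR mass balance: W = Q·C + k·V·C, so C = W/(Q + kV).
Q + kV = 2.152e+07 + 56·4.86e+07 = 2.743e+09 m³/yr.
C = 316000/2.743e+09 = 0.0001152 kg/m³ = 0.1152 mg/L.

0.115 mg/L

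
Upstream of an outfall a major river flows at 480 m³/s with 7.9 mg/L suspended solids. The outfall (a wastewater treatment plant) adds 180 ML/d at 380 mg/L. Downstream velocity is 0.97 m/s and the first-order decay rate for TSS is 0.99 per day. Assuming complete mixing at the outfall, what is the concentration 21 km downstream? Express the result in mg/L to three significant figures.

180 ML/d = 2.083 m³/s.
After complete mixing, C₀ = (2.083·380 + 480·7.9) / 482.1 = 9.508 mg/L.
Travel time t = 2.1e+04 m / 0.97 m/s = 2.165e+04 s = 0.2506 d.
C = 9.508·exp(−0.99·0.2506) = 9.508·0.7803 = 7.419 mg/L.

7.42 mg/L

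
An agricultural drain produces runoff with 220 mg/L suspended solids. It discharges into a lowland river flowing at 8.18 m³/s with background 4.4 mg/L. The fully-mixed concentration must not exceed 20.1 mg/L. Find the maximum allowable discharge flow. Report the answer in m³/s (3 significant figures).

0.642 m³/s

Mass balance at complete mixing: C_std·(Q_w + Q_r) = Q_w·C_e + Q_r·C_b.
Rearranging, Q_w = Q_r·(C_std − C_b)/(C_e − C_std) = 8.18·(20.1 − 4.4) / (220 − 20.1) = 0.6425 m³/s.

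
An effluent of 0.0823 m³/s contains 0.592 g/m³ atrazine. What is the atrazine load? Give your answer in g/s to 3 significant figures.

Mass flux = Q·C = 0.0823 m³/s × 0.592 g/m³ = 0.04872 g/s.

0.0487 g/s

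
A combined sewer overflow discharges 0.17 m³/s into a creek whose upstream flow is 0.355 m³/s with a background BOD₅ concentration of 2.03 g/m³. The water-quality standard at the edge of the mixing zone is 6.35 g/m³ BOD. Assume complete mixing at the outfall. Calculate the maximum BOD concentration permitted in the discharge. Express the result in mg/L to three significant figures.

15.4 mg/L

Mass balance: 6.35·0.525 = 0.17·Cₑ + 0.355·2.03.
Cₑ = (3.334 − 0.7206) / 0.17 = 15.37 mg/L.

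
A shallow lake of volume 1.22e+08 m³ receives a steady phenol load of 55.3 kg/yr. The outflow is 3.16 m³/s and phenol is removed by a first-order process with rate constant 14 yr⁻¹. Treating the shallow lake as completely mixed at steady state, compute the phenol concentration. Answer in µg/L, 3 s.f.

0.0306 µg/L

Outflow Q = 3.16 m³/s × 3.156e+07 s/yr = 9.972e+07 m³/yr.
Steady-state CSTR mass balance: W = Q·C + k·V·C, so C = W/(Q + kV).
Q + kV = 9.972e+07 + 14·1.22e+08 = 1.808e+09 m³/yr.
C = 55.3/1.808e+09 = 3.059e-08 kg/m³ = 3.059e-05 mg/L = 0.03059 µg/L.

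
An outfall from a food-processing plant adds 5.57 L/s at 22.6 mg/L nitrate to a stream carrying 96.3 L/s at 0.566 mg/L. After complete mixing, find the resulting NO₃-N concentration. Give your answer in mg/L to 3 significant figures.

1.77 mg/L

5.57 L/s = 0.00557 m³/s.
96.3 L/s = 0.0963 m³/s.
Flow-weighted mixing gives C = (0.00557·22.6 + 0.0963·0.566) / (0.00557 + 0.0963) = 0.1804/0.1019 = 1.771 mg/L.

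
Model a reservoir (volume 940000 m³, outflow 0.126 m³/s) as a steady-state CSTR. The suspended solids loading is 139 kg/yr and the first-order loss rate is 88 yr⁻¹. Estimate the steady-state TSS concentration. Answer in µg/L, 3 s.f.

Outflow Q = 0.126 m³/s × 3.156e+07 s/yr = 3.976e+06 m³/yr.
Steady-state CSTR mass balance: W = Q·C + k·V·C, so C = W/(Q + kV).
Q + kV = 3.976e+06 + 88·940000 = 8.67e+07 m³/yr.
C = 139/8.67e+07 = 1.603e-06 kg/m³ = 0.001603 mg/L = 1.603 µg/L.

1.60 µg/L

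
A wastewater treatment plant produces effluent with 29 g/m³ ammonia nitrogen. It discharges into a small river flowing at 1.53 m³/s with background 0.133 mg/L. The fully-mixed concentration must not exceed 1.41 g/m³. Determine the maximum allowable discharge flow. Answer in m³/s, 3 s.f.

0.0708 m³/s

Mass balance at complete mixing: C_std·(Q_w + Q_r) = Q_w·C_e + Q_r·C_b.
Rearranging, Q_w = Q_r·(C_std − C_b)/(C_e − C_std) = 1.53·(1.41 − 0.133) / (29 − 1.41) = 0.07082 m³/s.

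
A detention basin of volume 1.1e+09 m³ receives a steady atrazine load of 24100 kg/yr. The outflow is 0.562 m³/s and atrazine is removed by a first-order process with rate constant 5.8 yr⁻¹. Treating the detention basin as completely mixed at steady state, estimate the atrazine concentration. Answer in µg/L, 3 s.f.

Outflow Q = 0.562 m³/s × 3.156e+07 s/yr = 1.774e+07 m³/yr.
Steady-state CSTR mass balance: W = Q·C + k·V·C, so C = W/(Q + kV).
Q + kV = 1.774e+07 + 5.8·1.1e+09 = 6.398e+09 m³/yr.
C = 24100/6.398e+09 = 3.767e-06 kg/m³ = 0.003767 mg/L = 3.767 µg/L.

3.77 µg/L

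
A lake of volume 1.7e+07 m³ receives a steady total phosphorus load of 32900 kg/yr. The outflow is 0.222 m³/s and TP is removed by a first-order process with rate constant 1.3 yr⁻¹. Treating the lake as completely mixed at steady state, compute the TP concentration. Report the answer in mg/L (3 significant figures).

1.13 mg/L

Outflow Q = 0.222 m³/s × 3.156e+07 s/yr = 7.006e+06 m³/yr.
Steady-state CSTR mass balance: W = Q·C + k·V·C, so C = W/(Q + kV).
Q + kV = 7.006e+06 + 1.3·1.7e+07 = 2.911e+07 m³/yr.
C = 32900/2.911e+07 = 0.00113 kg/m³ = 1.13 mg/L.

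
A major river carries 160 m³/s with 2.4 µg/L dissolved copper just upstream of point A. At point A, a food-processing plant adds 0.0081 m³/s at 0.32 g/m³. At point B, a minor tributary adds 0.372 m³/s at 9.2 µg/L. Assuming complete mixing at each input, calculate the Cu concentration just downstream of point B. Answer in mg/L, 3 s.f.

0.00243 mg/L

2.4 µg/L = 0.0024 mg/L.
After input A: C = (160·0.0024 + 0.0081·0.32) / 160 = 0.002416 mg/L.
9.2 µg/L = 0.0092 mg/L.
After input B: C = (160·0.002416 + 0.372·0.0092) / 160.4 = 0.002432 mg/L.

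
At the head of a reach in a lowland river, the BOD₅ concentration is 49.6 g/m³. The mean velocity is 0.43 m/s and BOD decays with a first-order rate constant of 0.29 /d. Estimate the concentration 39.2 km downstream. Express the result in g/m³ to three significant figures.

Travel time t = 39.2 km / 0.43 m/s = 3.92e+04/0.43 = 9.116e+04 s = 1.055 d.
First-order decay: C = 49.6·exp(−0.29·1.055) = 49.6·0.7364 = 36.53 g/m³.

36.5 g/m³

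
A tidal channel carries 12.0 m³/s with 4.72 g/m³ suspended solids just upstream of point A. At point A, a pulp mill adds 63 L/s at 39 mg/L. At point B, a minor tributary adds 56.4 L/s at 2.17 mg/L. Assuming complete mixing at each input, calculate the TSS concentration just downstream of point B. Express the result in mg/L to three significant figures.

4.89 mg/L

63 L/s = 0.063 m³/s.
After input A: C = (12·4.72 + 0.063·39) / 12.06 = 4.899 mg/L.
56.4 L/s = 0.0564 m³/s.
After input B: C = (12.06·4.899 + 0.0564·2.17) / 12.12 = 4.886 mg/L.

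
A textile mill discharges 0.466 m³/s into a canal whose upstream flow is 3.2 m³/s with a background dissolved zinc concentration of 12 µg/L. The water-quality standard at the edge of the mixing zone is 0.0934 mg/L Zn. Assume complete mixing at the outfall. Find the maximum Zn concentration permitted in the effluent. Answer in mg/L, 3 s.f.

12 µg/L = 0.012 mg/L.
Mass balance: 0.0934·3.666 = 0.466·Cₑ + 3.2·0.012.
Cₑ = (0.3424 − 0.0384) / 0.466 = 0.6524 mg/L.

0.652 mg/L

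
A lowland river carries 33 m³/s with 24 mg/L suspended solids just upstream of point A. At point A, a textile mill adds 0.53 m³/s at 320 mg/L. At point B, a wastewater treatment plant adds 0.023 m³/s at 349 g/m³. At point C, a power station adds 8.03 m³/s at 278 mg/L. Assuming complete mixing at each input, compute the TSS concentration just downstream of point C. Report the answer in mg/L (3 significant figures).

After input A: C = (33·24 + 0.53·320) / 33.53 = 28.68 mg/L.
After input B: C = (33.53·28.68 + 0.023·349) / 33.55 = 28.9 mg/L.
After input C: C = (33.55·28.9 + 8.03·278) / 41.58 = 77 mg/L.

77.0 mg/L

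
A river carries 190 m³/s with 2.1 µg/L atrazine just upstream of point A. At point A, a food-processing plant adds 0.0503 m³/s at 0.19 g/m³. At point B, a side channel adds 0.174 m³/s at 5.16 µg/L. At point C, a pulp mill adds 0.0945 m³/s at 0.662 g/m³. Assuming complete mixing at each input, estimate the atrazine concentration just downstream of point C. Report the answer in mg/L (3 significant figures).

2.1 µg/L = 0.0021 mg/L.
After input A: C = (190·0.0021 + 0.0503·0.19) / 190.1 = 0.00215 mg/L.
5.16 µg/L = 0.00516 mg/L.
After input B: C = (190.1·0.00215 + 0.174·0.00516) / 190.2 = 0.002152 mg/L.
After input C: C = (190.2·0.002152 + 0.0945·0.662) / 190.3 = 0.00248 mg/L.

0.00248 mg/L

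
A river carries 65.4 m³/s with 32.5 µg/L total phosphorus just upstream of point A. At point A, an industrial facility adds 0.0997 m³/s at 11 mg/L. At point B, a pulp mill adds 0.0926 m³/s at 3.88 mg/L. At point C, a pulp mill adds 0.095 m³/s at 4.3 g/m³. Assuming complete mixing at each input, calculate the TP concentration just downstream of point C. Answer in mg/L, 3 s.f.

0.0607 mg/L

32.5 µg/L = 0.0325 mg/L.
After input A: C = (65.4·0.0325 + 0.0997·11) / 65.5 = 0.04919 mg/L.
After input B: C = (65.5·0.04919 + 0.0926·3.88) / 65.59 = 0.0546 mg/L.
After input C: C = (65.59·0.0546 + 0.095·4.3) / 65.69 = 0.06074 mg/L.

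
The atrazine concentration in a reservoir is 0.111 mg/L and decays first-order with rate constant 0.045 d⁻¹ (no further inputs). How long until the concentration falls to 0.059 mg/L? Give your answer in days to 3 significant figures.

14.0 d

t = ln(C₀/C)/k = ln(0.111/0.059)/0.045 = 0.632/0.045 = 14.04 d.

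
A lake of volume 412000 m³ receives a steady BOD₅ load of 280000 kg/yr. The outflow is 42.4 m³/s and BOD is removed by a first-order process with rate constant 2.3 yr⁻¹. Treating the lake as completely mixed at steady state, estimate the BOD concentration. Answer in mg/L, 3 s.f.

Outflow Q = 42.4 m³/s × 3.156e+07 s/yr = 1.338e+09 m³/yr.
Steady-state CSTR mass balance: W = Q·C + k·V·C, so C = W/(Q + kV).
Q + kV = 1.338e+09 + 2.3·412000 = 1.339e+09 m³/yr.
C = 280000/1.339e+09 = 0.0002091 kg/m³ = 0.2091 mg/L.

0.209 mg/L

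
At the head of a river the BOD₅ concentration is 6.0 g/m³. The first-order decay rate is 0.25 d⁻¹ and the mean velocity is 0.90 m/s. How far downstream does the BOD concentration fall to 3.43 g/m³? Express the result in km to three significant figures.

174 km

From C = C₀·e^(−kt), t = ln(C₀/C)/k = ln(6.0/3.43)/0.25 = 0.5592/0.25 = 2.237 d.
Distance = v·t = 0.90 m/s × 1.933e+05 s = 1.739e+05 m = 173.9 km.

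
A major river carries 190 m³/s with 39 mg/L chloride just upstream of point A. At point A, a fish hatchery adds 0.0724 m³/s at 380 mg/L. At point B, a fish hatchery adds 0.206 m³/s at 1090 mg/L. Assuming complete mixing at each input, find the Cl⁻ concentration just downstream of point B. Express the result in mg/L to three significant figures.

40.3 mg/L

After input A: C = (190·39 + 0.0724·380) / 190.1 = 39.13 mg/L.
After input B: C = (190.1·39.13 + 0.206·1090) / 190.3 = 40.27 mg/L.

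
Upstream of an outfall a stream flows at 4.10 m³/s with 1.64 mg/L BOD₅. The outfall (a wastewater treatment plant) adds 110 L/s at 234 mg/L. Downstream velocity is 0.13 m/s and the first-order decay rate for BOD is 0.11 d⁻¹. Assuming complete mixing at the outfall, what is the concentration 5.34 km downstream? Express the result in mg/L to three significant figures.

7.32 mg/L

110 L/s = 0.11 m³/s.
After complete mixing, C₀ = (0.11·234 + 4.1·1.64) / 4.21 = 7.711 mg/L.
Travel time t = 5340 m / 0.13 m/s = 4.108e+04 s = 0.4754 d.
C = 7.711·exp(−0.11·0.4754) = 7.711·0.949 = 7.318 mg/L.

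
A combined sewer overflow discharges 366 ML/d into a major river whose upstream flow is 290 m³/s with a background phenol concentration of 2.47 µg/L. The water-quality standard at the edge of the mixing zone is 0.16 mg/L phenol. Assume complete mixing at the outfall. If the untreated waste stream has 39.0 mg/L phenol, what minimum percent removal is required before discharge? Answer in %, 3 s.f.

71.9 %

366 ML/d = 4.236 m³/s.
2.47 µg/L = 0.00247 mg/L.
Mass balance: 0.16·294.2 = 4.236·Cₑ + 290·0.00247.
Cₑ = (47.08 − 0.7163) / 4.236 = 10.94 mg/L.
Required removal = 1 − 10.94/39.0 = 71.94 %.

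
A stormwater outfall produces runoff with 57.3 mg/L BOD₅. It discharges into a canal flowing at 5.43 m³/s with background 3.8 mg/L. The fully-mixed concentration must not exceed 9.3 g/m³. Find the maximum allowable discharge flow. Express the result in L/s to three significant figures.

Mass balance at complete mixing: C_std·(Q_w + Q_r) = Q_w·C_e + Q_r·C_b.
Rearranging, Q_w = Q_r·(C_std − C_b)/(C_e − C_std) = 5.43·(9.3 − 3.8) / (57.3 − 9.3) = 0.6222 m³/s.
= 622.2 L/s.

622 L/s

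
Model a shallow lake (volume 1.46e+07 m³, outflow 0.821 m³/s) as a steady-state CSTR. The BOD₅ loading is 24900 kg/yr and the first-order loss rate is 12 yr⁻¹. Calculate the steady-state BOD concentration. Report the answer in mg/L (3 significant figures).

Outflow Q = 0.821 m³/s × 3.156e+07 s/yr = 2.591e+07 m³/yr.
Steady-state CSTR mass balance: W = Q·C + k·V·C, so C = W/(Q + kV).
Q + kV = 2.591e+07 + 12·1.46e+07 = 2.011e+08 m³/yr.
C = 24900/2.011e+08 = 0.0001238 kg/m³ = 0.1238 mg/L.

0.124 mg/L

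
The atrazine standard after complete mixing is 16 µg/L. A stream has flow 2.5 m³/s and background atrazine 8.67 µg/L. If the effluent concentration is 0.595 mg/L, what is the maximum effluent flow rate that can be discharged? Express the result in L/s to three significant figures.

31.6 L/s

8.67 µg/L = 0.00867 mg/L.
16 µg/L = 0.016 mg/L.
Mass balance at complete mixing: C_std·(Q_w + Q_r) = Q_w·C_e + Q_r·C_b.
Rearranging, Q_w = Q_r·(C_std − C_b)/(C_e − C_std) = 2.5·(0.016 − 0.00867) / (0.595 − 0.016) = 0.03165 m³/s.
= 31.65 L/s.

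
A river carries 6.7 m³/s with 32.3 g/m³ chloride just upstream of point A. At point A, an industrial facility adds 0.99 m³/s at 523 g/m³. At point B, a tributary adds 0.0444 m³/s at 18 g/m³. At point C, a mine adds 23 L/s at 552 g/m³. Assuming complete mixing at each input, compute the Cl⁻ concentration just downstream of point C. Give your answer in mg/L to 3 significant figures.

96.4 mg/L

After input A: C = (6.7·32.3 + 0.99·523) / 7.69 = 95.47 mg/L.
After input B: C = (7.69·95.47 + 0.0444·18) / 7.734 = 95.03 mg/L.
23 L/s = 0.023 m³/s.
After input C: C = (7.734·95.03 + 0.023·552) / 7.757 = 96.38 mg/L.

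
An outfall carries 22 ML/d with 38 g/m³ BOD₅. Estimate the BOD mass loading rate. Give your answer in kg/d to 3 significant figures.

22 ML/d = 0.2546 m³/s.
Mass flux = Q·C = 0.2546 m³/s × 38 g/m³ = 9.676 g/s.
= 9.676 g/s × 86.4 = 836 kg/d.

836 kg/d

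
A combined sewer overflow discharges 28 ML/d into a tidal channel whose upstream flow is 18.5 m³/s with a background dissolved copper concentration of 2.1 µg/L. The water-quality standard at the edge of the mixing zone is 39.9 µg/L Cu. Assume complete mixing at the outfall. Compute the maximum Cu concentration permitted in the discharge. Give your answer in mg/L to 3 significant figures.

28 ML/d = 0.3241 m³/s.
2.1 µg/L = 0.0021 mg/L.
39.9 µg/L = 0.0399 mg/L.
Mass balance: 0.0399·18.82 = 0.3241·Cₑ + 18.5·0.0021.
Cₑ = (0.7511 − 0.03885) / 0.3241 = 2.198 mg/L.

2.20 mg/L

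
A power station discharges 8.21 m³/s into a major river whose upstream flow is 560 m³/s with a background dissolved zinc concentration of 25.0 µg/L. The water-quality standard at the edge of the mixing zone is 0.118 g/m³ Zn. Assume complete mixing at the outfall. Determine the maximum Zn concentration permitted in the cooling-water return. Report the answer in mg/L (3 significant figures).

6.46 mg/L

25.0 µg/L = 0.025 mg/L.
Mass balance: 0.118·568.2 = 8.21·Cₑ + 560·0.025.
Cₑ = (67.05 − 14) / 8.21 = 6.461 mg/L.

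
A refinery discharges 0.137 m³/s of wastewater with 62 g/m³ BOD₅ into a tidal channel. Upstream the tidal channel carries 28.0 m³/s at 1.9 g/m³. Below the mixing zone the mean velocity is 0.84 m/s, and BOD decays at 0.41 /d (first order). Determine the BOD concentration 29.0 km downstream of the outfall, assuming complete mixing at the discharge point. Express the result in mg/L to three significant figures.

After complete mixing, C₀ = (0.137·62 + 28·1.9) / 28.14 = 2.193 mg/L.
Travel time t = 2.9e+04 m / 0.84 m/s = 3.452e+04 s = 0.3996 d.
C = 2.193·exp(−0.41·0.3996) = 2.193·0.8489 = 1.861 mg/L.

1.86 mg/L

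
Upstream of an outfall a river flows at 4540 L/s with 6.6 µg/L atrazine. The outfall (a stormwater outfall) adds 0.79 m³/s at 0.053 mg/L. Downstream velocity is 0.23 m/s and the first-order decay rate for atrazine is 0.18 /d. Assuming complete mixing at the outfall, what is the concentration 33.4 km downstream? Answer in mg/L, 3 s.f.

0.00996 mg/L

4540 L/s = 4.54 m³/s.
6.6 µg/L = 0.0066 mg/L.
After complete mixing, C₀ = (0.79·0.053 + 4.54·0.0066) / 5.33 = 0.01348 mg/L.
Travel time t = 3.34e+04 m / 0.23 m/s = 1.452e+05 s = 1.681 d.
C = 0.01348·exp(−0.18·1.681) = 0.01348·0.7389 = 0.009959 mg/L.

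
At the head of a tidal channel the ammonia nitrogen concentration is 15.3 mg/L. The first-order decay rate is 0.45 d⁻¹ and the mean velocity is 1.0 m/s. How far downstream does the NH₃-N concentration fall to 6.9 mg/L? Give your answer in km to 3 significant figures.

153 km

From C = C₀·e^(−kt), t = ln(C₀/C)/k = ln(15.3/6.9)/0.45 = 0.7963/0.45 = 1.77 d.
Distance = v·t = 1.0 m/s × 1.529e+05 s = 1.529e+05 m = 152.9 km.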